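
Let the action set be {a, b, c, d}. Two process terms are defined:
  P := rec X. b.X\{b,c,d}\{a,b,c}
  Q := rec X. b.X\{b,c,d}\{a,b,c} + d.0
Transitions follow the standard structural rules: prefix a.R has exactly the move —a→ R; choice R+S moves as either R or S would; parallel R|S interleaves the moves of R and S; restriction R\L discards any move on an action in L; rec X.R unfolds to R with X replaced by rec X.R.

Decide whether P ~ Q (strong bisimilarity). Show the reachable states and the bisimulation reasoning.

not bisimilar

LTS(P): 2 reachable states
  p0 = rec X. b.X\{b,c,d}\{a,b,c} ⊢ —b→ p1
  p1 = (rec X. b.X\{b,c,d}\{a,b,c})\{b,c,d}\{a,b,c} ⊢ ·
LTS(Q): 3 reachable states
  q0 = rec X. b.X\{b,c,d}\{a,b,c} + d.0 ⊢ —b→ q1, —d→ q2
  q1 = (rec X. b.X\{b,c,d}\{a,b,c} + d.0)\{b,c,d}\{a,b,c} ⊢ ·
  q2 = 0 ⊢ ·
Partition-refinement fixed point:
  B0 = {p0}
  B1 = {p1, q1, q2}
  B2 = {q0}
p0 ∈ B0, q0 ∈ B2 → different blocks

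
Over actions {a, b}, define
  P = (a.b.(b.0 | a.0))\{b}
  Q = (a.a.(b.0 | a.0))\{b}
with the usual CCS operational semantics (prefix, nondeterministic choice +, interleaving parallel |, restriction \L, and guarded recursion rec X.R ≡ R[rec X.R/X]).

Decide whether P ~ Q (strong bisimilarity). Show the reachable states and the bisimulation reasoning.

Reachable graph of P (2 states):
  u0 = (a.b.(b.0 | a.0))\{b} → --a--▸ u1
  u1 = (b.(b.0 | a.0))\{b} → ·
Reachable graph of Q (4 states):
  v0 = (a.a.(b.0 | a.0))\{b} → --a--▸ v1
  v1 = (a.(b.0 | a.0))\{b} → --a--▸ v2
  v2 = (b.0 | a.0)\{b} → --a--▸ v3
  v3 = (b.0 | 0)\{b} → ·
Coarsest stable partition (strong bisimilarity classes):
  B0 = {u0, v2}
  B1 = {u1, v3}
  B2 = {v0}
  B3 = {v1}
u0 ∈ B0, v0 ∈ B2 → different blocks

NO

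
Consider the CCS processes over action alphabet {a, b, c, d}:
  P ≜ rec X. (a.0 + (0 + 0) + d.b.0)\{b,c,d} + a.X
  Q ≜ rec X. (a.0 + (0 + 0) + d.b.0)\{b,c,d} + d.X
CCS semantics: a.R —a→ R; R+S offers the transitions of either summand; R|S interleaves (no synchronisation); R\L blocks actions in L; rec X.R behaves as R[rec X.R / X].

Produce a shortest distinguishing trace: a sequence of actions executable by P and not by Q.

aa

P's transition system — 2 states:
  p0 = rec X. (a.0 + (0 + 0) + d.b.0)\{b,c,d} + a.X → —a→ p0, —a→ p1
  p1 = 0\{b,c,d} → deadlocked
Q's transition system — 2 states:
  q0 = rec X. (a.0 + (0 + 0) + d.b.0)\{b,c,d} + d.X → —a→ q1, —d→ q0
  q1 = 0\{b,c,d} → deadlocked
Run σ = ⟨aa⟩ on P: start {p0}
  step 1 (a): {p0, p1}
  step 2 (a): {p0, p1}
  — P admits the full trace.
Run σ = ⟨aa⟩ on Q: start {q0}
  step 1 (a): {q1}
  step 2 (a): ∅  — Q cannot continue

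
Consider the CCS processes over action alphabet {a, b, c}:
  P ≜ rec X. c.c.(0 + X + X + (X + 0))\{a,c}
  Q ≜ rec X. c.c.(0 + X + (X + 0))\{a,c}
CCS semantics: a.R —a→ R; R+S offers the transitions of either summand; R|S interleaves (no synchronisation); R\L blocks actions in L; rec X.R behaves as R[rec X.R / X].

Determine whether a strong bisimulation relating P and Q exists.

LTS(P): 3 reachable states
  u0 = rec X. c.c.(0 + X + X + (X + 0))\{a,c} :: -c-> u1
  u1 = c.(0 + (rec X. c.c.(0 + X + X + (X + 0))\{a,c}) + (rec X. c.c.(0 + X + X + (X + 0))\{a,c}) + ((rec X. c.c.(0 + X + X + (X + 0))\{a,c}) + 0))\{a,c} :: -c-> u2
  u2 = (0 + (rec X. c.c.(0 + X + X + (X + 0))\{a,c}) + (rec X. c.c.(0 + X + X + (X + 0))\{a,c}) + ((rec X. c.c.(0 + X + X + (X + 0))\{a,c}) + 0))\{a,c} :: deadlocked
LTS(Q): 3 reachable states
  v0 = rec X. c.c.(0 + X + (X + 0))\{a,c} :: -c-> v1
  v1 = c.(0 + (rec X. c.c.(0 + X + (X + 0))\{a,c}) + ((rec X. c.c.(0 + X + (X + 0))\{a,c}) + 0))\{a,c} :: -c-> v2
  v2 = (0 + (rec X. c.c.(0 + X + (X + 0))\{a,c}) + ((rec X. c.c.(0 + X + (X + 0))\{a,c}) + 0))\{a,c} :: deadlocked
Partition-refinement fixed point:
  B0 = {u0, v0}
  B1 = {u1, v1}
  B2 = {u2, v2}
u0 ∈ B0, v0 ∈ B0 → same block

YES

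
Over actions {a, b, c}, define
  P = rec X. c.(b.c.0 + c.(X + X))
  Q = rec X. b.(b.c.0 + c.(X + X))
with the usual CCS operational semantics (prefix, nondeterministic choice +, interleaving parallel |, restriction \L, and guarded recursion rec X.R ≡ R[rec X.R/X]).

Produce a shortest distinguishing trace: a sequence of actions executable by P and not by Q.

c

Reachable graph of P (5 states):
  p0 = rec X. c.(b.c.0 + c.(X + X)) ⊢ -c-> p1
  p1 = b.c.0 + c.((rec X. c.(b.c.0 + c.(X + X))) + (rec X. c.(b.c.0 + c.(X + X)))) ⊢ -b-> p2, -c-> p3
  p2 = c.0 ⊢ -c-> p4
  p3 = (rec X. c.(b.c.0 + c.(X + X))) + (rec X. c.(b.c.0 + c.(X + X))) ⊢ -c-> p1
  p4 = 0 ⊢ ∅
Reachable graph of Q (5 states):
  q0 = rec X. b.(b.c.0 + c.(X + X)) ⊢ -b-> q1
  q1 = b.c.0 + c.((rec X. b.(b.c.0 + c.(X + X))) + (rec X. b.(b.c.0 + c.(X + X)))) ⊢ -b-> q2, -c-> q3
  q2 = c.0 ⊢ -c-> q4
  q3 = (rec X. b.(b.c.0 + c.(X + X))) + (rec X. b.(b.c.0 + c.(X + X))) ⊢ -b-> q1
  q4 = 0 ⊢ ∅
Executing c from P (initial set {p0}):
  after c @ step 1: {p1}
  P completes σ.
Executing c from Q (initial set {q0}):
  after c @ step 1: no successor for Q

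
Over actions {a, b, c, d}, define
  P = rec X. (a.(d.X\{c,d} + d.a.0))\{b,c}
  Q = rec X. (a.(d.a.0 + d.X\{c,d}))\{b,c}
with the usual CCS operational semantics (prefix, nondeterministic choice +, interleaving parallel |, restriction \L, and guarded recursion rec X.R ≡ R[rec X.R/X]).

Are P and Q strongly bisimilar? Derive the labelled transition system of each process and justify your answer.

YES

LTS(P): 6 reachable states
  u0 = rec X. (a.(d.X\{c,d} + d.a.0))\{b,c} → ··a··> u1
  u1 = (d.(rec X. (a.(d.X\{c,d} + d.a.0))\{b,c})\{c,d} + d.a.0)\{b,c} → ··d··> u2, ··d··> u3
  u2 = (a.0)\{b,c} → ··a··> u4
  u3 = (rec X. (a.(d.X\{c,d} + d.a.0))\{b,c})\{c,d}\{b,c} → ··a··> u5
  u4 = 0\{b,c} → ·
  u5 = (d.(rec X. (a.(d.X\{c,d} + d.a.0))\{b,c})\{c,d} + d.a.0)\{b,c}\{c,d}\{b,c} → ·
LTS(Q): 6 reachable states
  v0 = rec X. (a.(d.a.0 + d.X\{c,d}))\{b,c} → ··a··> v1
  v1 = (d.a.0 + d.(rec X. (a.(d.a.0 + d.X\{c,d}))\{b,c})\{c,d})\{b,c} → ··d··> v2, ··d··> v3
  v2 = (a.0)\{b,c} → ··a··> v4
  v3 = (rec X. (a.(d.a.0 + d.X\{c,d}))\{b,c})\{c,d}\{b,c} → ··a··> v5
  v4 = 0\{b,c} → ·
  v5 = (d.a.0 + d.(rec X. (a.(d.a.0 + d.X\{c,d}))\{b,c})\{c,d})\{b,c}\{c,d}\{b,c} → ·
Coarsest stable partition (strong bisimilarity classes):
  B0 = {u0, v0}
  B1 = {u1, v1}
  B2 = {u2, u3, v2, v3}
  B3 = {u4, u5, v4, v5}
u0 ∈ B0, v0 ∈ B0 → same block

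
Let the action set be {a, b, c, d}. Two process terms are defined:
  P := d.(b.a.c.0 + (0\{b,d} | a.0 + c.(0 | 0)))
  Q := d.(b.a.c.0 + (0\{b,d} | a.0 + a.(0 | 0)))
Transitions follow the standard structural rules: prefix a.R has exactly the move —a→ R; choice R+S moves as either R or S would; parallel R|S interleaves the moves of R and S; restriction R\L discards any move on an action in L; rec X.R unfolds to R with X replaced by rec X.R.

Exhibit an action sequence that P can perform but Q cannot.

LTS(P): 7 reachable states
  u0 = d.(b.a.c.0 + (0\{b,d} | a.0 + c.(0 | 0))) → —d→ u1
  u1 = b.a.c.0 + (0\{b,d} | a.0 + c.(0 | 0)) → —a→ u2, —b→ u3, —c→ u4
  u2 = 0\{b,d} | 0 → ·
  u3 = a.c.0 → —a→ u5
  u4 = 0 | 0 → ·
  u5 = c.0 → —c→ u6
  u6 = 0 → ·
LTS(Q): 7 reachable states
  v0 = d.(b.a.c.0 + (0\{b,d} | a.0 + a.(0 | 0))) → —d→ v1
  v1 = b.a.c.0 + (0\{b,d} | a.0 + a.(0 | 0)) → —a→ v2, —a→ v3, —b→ v4
  v2 = 0 | 0 → ·
  v3 = 0\{b,d} | 0 → ·
  v4 = a.c.0 → —a→ v5
  v5 = c.0 → —c→ v6
  v6 = 0 → ·
Run σ = ⟨dc⟩ on P: start {u0}
  [1] d ⇒ {u1}
  [2] c ⇒ {u4}
  P completes σ.
Run σ = ⟨dc⟩ on Q: start {v0}
  [1] d ⇒ {v1}
  [2] c ⇒ no successor for Q

dc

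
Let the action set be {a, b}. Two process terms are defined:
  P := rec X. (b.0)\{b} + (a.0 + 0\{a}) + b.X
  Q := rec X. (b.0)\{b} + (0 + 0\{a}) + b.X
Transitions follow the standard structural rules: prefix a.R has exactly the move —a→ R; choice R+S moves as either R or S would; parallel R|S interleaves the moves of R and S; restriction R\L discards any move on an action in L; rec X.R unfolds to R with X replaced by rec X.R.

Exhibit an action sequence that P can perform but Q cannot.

LTS(P): 2 reachable states
  m0 = rec X. (b.0)\{b} + (a.0 + 0\{a}) + b.X → ··a··> m1, ··b··> m0
  m1 = 0 → ∅
LTS(Q): 1 reachable states
  n0 = rec X. (b.0)\{b} + (0 + 0\{a}) + b.X → ··b··> n0
Trace ⟨a⟩ through P, begin at {m0}:
  step 1 (a): {m1}
  ✓ P
Trace ⟨a⟩ through Q, begin at {n0}:
  step 1 (a): ∅ (Q stuck)

a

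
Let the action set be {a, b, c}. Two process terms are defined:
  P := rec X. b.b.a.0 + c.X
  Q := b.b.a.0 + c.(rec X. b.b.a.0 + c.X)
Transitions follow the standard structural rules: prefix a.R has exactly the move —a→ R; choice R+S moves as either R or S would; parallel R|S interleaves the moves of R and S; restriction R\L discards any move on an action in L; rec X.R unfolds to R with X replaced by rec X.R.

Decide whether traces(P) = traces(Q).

Reachable graph of P (4 states):
  s0 = rec X. b.b.a.0 + c.X has moves —b→ s1, —c→ s0
  s1 = b.a.0 has moves —b→ s2
  s2 = a.0 has moves —a→ s3
  s3 = 0 has moves ·
Reachable graph of Q (5 states):
  t0 = b.b.a.0 + c.(rec X. b.b.a.0 + c.X) has moves —b→ t1, —c→ t2
  t1 = b.a.0 has moves —b→ t3
  t2 = rec X. b.b.a.0 + c.X has moves —b→ t1, —c→ t2
  t3 = a.0 has moves —a→ t4
  t4 = 0 has moves ·
Bisimilarity quotient blocks:
  B0 = {s0, t0, t2}
  B1 = {s1, t1}
  B2 = {s2, t3}
  B3 = {s3, t4}
s0 ∈ B0, t0 ∈ B0 → same block
Bisimilar ⇒ trace-equivalent.

trace-equivalent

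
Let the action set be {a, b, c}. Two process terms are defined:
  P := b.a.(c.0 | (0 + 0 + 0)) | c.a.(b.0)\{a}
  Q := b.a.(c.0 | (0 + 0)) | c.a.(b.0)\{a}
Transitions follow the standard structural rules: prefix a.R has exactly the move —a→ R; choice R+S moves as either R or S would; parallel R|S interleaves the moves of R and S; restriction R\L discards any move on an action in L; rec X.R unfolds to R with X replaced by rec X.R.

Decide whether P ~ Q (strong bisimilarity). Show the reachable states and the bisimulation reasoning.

Reachable graph of P (16 states):
  p0 = b.a.(c.0 | (0 + 0 + 0)) | c.a.(b.0)\{a} :: =b=> p1, =c=> p2
  p1 = a.(c.0 | (0 + 0 + 0)) | c.a.(b.0)\{a} :: =a=> p3, =c=> p4
  p2 = b.a.(c.0 | (0 + 0 + 0)) | a.(b.0)\{a} :: =a=> p5, =b=> p4
  p3 = c.0 | (0 + 0 + 0) | c.a.(b.0)\{a} :: =c=> p6, =c=> p7
  p4 = a.(c.0 | (0 + 0 + 0)) | a.(b.0)\{a} :: =a=> p7, =a=> p8
  p5 = b.a.(c.0 | (0 + 0 + 0)) | (b.0)\{a} :: =b=> p8, =b=> p9
  p6 = 0 | (0 + 0 + 0) | c.a.(b.0)\{a} :: =c=> p10
  p7 = c.0 | (0 + 0 + 0) | a.(b.0)\{a} :: =a=> p11, =c=> p10
  p8 = a.(c.0 | (0 + 0 + 0)) | (b.0)\{a} :: =a=> p11, =b=> p12
  p9 = b.a.(c.0 | (0 + 0 + 0)) | 0\{a} :: =b=> p12
  p10 = 0 | (0 + 0 + 0) | a.(b.0)\{a} :: =a=> p13
  p11 = c.0 | (0 + 0 + 0) | (b.0)\{a} :: =b=> p14, =c=> p13
  p12 = a.(c.0 | (0 + 0 + 0)) | 0\{a} :: =a=> p14
  p13 = 0 | (0 + 0 + 0) | (b.0)\{a} :: =b=> p15
  p14 = c.0 | (0 + 0 + 0) | 0\{a} :: =c=> p15
  p15 = 0 | (0 + 0 + 0) | 0\{a} :: stopped
Reachable graph of Q (16 states):
  q0 = b.a.(c.0 | (0 + 0)) | c.a.(b.0)\{a} :: =b=> q1, =c=> q2
  q1 = a.(c.0 | (0 + 0)) | c.a.(b.0)\{a} :: =a=> q3, =c=> q4
  q2 = b.a.(c.0 | (0 + 0)) | a.(b.0)\{a} :: =a=> q5, =b=> q4
  q3 = c.0 | (0 + 0) | c.a.(b.0)\{a} :: =c=> q6, =c=> q7
  q4 = a.(c.0 | (0 + 0)) | a.(b.0)\{a} :: =a=> q7, =a=> q8
  q5 = b.a.(c.0 | (0 + 0)) | (b.0)\{a} :: =b=> q8, =b=> q9
  q6 = 0 | (0 + 0) | c.a.(b.0)\{a} :: =c=> q10
  q7 = c.0 | (0 + 0) | a.(b.0)\{a} :: =a=> q11, =c=> q10
  q8 = a.(c.0 | (0 + 0)) | (b.0)\{a} :: =a=> q11, =b=> q12
  q9 = b.a.(c.0 | (0 + 0)) | 0\{a} :: =b=> q12
  q10 = 0 | (0 + 0) | a.(b.0)\{a} :: =a=> q13
  q11 = c.0 | (0 + 0) | (b.0)\{a} :: =b=> q14, =c=> q13
  q12 = a.(c.0 | (0 + 0)) | 0\{a} :: =a=> q14
  q13 = 0 | (0 + 0) | (b.0)\{a} :: =b=> q15
  q14 = c.0 | (0 + 0) | 0\{a} :: =c=> q15
  q15 = 0 | (0 + 0) | 0\{a} :: stopped
Partition-refinement fixed point:
  B0 = {p0, q0}
  B1 = {p2, q2}
  B2 = {p4, q4}
  B3 = {p8, q8}
  B4 = {p12, q12}
  B5 = {p14, q14}
  B6 = {p15, q15}
  B7 = {p11, q11}
  B8 = {p13, q13}
  B9 = {p7, q7}
  B10 = {p10, q10}
  B11 = {p5, q5}
  B12 = {p9, q9}
  B13 = {p1, q1}
  B14 = {p3, q3}
  B15 = {p6, q6}
p0 ∈ B0, q0 ∈ B0 → same block

P ~ Q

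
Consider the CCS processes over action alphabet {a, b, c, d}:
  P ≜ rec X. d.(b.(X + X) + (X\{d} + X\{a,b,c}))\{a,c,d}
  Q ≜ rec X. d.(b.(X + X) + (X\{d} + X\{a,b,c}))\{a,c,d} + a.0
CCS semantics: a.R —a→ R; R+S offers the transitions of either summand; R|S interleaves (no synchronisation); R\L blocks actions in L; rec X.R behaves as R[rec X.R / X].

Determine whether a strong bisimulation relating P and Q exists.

NO

LTS(P): 3 reachable states
  u0 = rec X. d.(b.(X + X) + (X\{d} + X\{a,b,c}))\{a,c,d} → —d→ u1
  u1 = (b.((rec X. d.(b.(X + X) + (X\{d} + X\{a,b,c}))\{a,c,d}) + (rec X. d.(b.(X + X) + (X\{d} + X\{a,b,c}))\{a,c,d})) + ((rec X. d.(b.(X + X) + (X\{d} + X\{a,b,c}))\{a,c,d})\{d} + (rec X. d.(b.(X + X) + (X\{d} + X\{a,b,c}))\{a,c,d})\{a,b,c}))\{a,c,d} → —b→ u2
  u2 = ((rec X. d.(b.(X + X) + (X\{d} + X\{a,b,c}))\{a,c,d}) + (rec X. d.(b.(X + X) + (X\{d} + X\{a,b,c}))\{a,c,d}))\{a,c,d} → (no moves)
LTS(Q): 4 reachable states
  v0 = rec X. d.(b.(X + X) + (X\{d} + X\{a,b,c}))\{a,c,d} + a.0 → —a→ v1, —d→ v2
  v1 = 0 → (no moves)
  v2 = (b.((rec X. d.(b.(X + X) + (X\{d} + X\{a,b,c}))\{a,c,d} + a.0) + (rec X. d.(b.(X + X) + (X\{d} + X\{a,b,c}))\{a,c,d} + a.0)) + ((rec X. d.(b.(X + X) + (X\{d} + X\{a,b,c}))\{a,c,d} + a.0)\{d} + (rec X. d.(b.(X + X) + (X\{d} + X\{a,b,c}))\{a,c,d} + a.0)\{a,b,c}))\{a,c,d} → —b→ v3
  v3 = ((rec X. d.(b.(X + X) + (X\{d} + X\{a,b,c}))\{a,c,d} + a.0) + (rec X. d.(b.(X + X) + (X\{d} + X\{a,b,c}))\{a,c,d} + a.0))\{a,c,d} → (no moves)
Coarsest stable partition (strong bisimilarity classes):
  B0 = {u0}
  B1 = {u1, v2}
  B2 = {u2, v1, v3}
  B3 = {v0}
u0 ∈ B0, v0 ∈ B3 → different blocks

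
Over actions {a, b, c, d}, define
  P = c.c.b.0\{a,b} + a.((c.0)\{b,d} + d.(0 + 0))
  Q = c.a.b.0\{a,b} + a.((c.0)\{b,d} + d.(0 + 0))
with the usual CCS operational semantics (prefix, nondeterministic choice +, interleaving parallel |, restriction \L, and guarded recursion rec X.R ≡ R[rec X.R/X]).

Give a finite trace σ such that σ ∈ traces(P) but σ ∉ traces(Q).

P's transition system — 7 states:
  p0 = c.c.b.0\{a,b} + a.((c.0)\{b,d} + d.(0 + 0)) ⊢ ··a··> p1, ··c··> p2
  p1 = (c.0)\{b,d} + d.(0 + 0) ⊢ ··c··> p3, ··d··> p4
  p2 = c.b.0\{a,b} ⊢ ··c··> p5
  p3 = 0\{b,d} ⊢ ∅
  p4 = 0 + 0 ⊢ ∅
  p5 = b.0\{a,b} ⊢ ··b··> p6
  p6 = 0\{a,b} ⊢ ∅
Q's transition system — 7 states:
  q0 = c.a.b.0\{a,b} + a.((c.0)\{b,d} + d.(0 + 0)) ⊢ ··a··> q1, ··c··> q2
  q1 = (c.0)\{b,d} + d.(0 + 0) ⊢ ··c··> q3, ··d··> q4
  q2 = a.b.0\{a,b} ⊢ ··a··> q5
  q3 = 0\{b,d} ⊢ ∅
  q4 = 0 + 0 ⊢ ∅
  q5 = b.0\{a,b} ⊢ ··b··> q6
  q6 = 0\{a,b} ⊢ ∅
Run σ = ⟨cc⟩ on P: start {p0}
  step 1 (c): {p2}
  step 2 (c): {p5}
  ✓ P
Run σ = ⟨cc⟩ on Q: start {q0}
  step 1 (c): {q2}
  step 2 (c): ∅  — Q cannot continue

cc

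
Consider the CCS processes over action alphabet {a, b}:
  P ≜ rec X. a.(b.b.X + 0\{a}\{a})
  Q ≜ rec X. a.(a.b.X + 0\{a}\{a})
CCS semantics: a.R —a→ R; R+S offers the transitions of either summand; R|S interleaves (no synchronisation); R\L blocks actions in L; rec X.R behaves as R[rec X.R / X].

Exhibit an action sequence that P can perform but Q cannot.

Reachable graph of P (3 states):
  u0 = rec X. a.(b.b.X + 0\{a}\{a}) :: =a=> u1
  u1 = b.b.(rec X. a.(b.b.X + 0\{a}\{a})) + 0\{a}\{a} :: =b=> u2
  u2 = b.(rec X. a.(b.b.X + 0\{a}\{a})) :: =b=> u0
Reachable graph of Q (3 states):
  v0 = rec X. a.(a.b.X + 0\{a}\{a}) :: =a=> v1
  v1 = a.b.(rec X. a.(a.b.X + 0\{a}\{a})) + 0\{a}\{a} :: =a=> v2
  v2 = b.(rec X. a.(a.b.X + 0\{a}\{a})) :: =b=> v0
Executing ab from P (initial set {u0}):
  after a @ step 1: {u1}
  after b @ step 2: {u2}
  ✓ P
Executing ab from Q (initial set {v0}):
  after a @ step 1: {v1}
  after b @ step 2: ∅  — Q cannot continue

ab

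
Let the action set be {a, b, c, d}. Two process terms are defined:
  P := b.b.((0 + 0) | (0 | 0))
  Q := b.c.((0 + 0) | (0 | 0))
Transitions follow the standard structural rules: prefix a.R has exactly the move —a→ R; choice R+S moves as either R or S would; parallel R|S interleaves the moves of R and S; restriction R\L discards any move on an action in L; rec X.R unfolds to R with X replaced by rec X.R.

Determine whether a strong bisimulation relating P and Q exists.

NO

P's transition system — 3 states:
  m0 = b.b.((0 + 0) | (0 | 0)) :: =b=> m1
  m1 = b.((0 + 0) | (0 | 0)) :: =b=> m2
  m2 = (0 + 0) | (0 | 0) :: (no moves)
Q's transition system — 3 states:
  n0 = b.c.((0 + 0) | (0 | 0)) :: =b=> n1
  n1 = c.((0 + 0) | (0 | 0)) :: =c=> n2
  n2 = (0 + 0) | (0 | 0) :: (no moves)
Bisimilarity quotient blocks:
  B0 = {m0}
  B1 = {m1}
  B2 = {m2, n2}
  B3 = {n0}
  B4 = {n1}
m0 ∈ B0, n0 ∈ B3 → different blocks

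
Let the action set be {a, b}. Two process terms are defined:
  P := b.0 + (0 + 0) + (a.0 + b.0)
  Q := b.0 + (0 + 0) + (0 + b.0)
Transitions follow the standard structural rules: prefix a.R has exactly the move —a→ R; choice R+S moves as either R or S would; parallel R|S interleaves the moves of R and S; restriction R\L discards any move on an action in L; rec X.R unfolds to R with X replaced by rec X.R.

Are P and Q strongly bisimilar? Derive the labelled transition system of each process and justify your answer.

P ≁ Q

Reachable graph of P (2 states):
  u0 = b.0 + (0 + 0) + (a.0 + b.0) ⊢ -a-> u1, -b-> u1
  u1 = 0 ⊢ deadlocked
Reachable graph of Q (2 states):
  v0 = b.0 + (0 + 0) + (0 + b.0) ⊢ -b-> v1
  v1 = 0 ⊢ deadlocked
Partition-refinement fixed point:
  B0 = {u0}
  B1 = {u1, v1}
  B2 = {v0}
u0 ∈ B0, v0 ∈ B2 → different blocks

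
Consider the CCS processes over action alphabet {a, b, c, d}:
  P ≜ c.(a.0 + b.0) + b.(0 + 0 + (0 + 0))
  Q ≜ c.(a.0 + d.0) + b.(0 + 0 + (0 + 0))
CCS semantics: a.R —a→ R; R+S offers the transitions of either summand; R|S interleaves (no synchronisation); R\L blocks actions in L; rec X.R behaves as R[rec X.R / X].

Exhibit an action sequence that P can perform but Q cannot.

cb

P's transition system — 4 states:
  s0 = c.(a.0 + b.0) + b.(0 + 0 + (0 + 0)) has moves -b-> s1, -c-> s2
  s1 = 0 + 0 + (0 + 0) has moves stopped
  s2 = a.0 + b.0 has moves -a-> s3, -b-> s3
  s3 = 0 has moves stopped
Q's transition system — 4 states:
  t0 = c.(a.0 + d.0) + b.(0 + 0 + (0 + 0)) has moves -b-> t1, -c-> t2
  t1 = 0 + 0 + (0 + 0) has moves stopped
  t2 = a.0 + d.0 has moves -a-> t3, -d-> t3
  t3 = 0 has moves stopped
Executing cb from P (initial set {s0}):
  step 1 (c): {s2}
  step 2 (b): {s3}
  — P admits the full trace.
Executing cb from Q (initial set {t0}):
  step 1 (c): {t2}
  step 2 (b): ∅ (Q stuck)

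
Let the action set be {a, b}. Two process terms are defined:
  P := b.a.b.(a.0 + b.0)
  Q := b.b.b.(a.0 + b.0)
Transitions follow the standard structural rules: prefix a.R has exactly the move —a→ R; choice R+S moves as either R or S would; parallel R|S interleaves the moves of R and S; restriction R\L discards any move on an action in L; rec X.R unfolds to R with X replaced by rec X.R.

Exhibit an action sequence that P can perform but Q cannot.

ba

Reachable graph of P (5 states):
  p0 = b.a.b.(a.0 + b.0) :: -b-> p1
  p1 = a.b.(a.0 + b.0) :: -a-> p2
  p2 = b.(a.0 + b.0) :: -b-> p3
  p3 = a.0 + b.0 :: -a-> p4, -b-> p4
  p4 = 0 :: ∅
Reachable graph of Q (5 states):
  q0 = b.b.b.(a.0 + b.0) :: -b-> q1
  q1 = b.b.(a.0 + b.0) :: -b-> q2
  q2 = b.(a.0 + b.0) :: -b-> q3
  q3 = a.0 + b.0 :: -a-> q4, -b-> q4
  q4 = 0 :: ∅
Executing ba from P (initial set {p0}):
  step 1 (b): {p1}
  step 2 (a): {p2}
  ✓ P
Executing ba from Q (initial set {q0}):
  step 1 (b): {q1}
  step 2 (a): ∅  — Q cannot continue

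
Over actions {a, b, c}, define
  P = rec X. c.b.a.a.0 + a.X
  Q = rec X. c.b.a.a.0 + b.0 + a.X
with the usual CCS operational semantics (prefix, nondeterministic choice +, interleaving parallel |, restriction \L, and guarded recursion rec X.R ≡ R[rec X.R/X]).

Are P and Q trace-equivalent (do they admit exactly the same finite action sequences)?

P's transition system — 5 states:
  p0 = rec X. c.b.a.a.0 + a.X ⊢ ··a··> p0, ··c··> p1
  p1 = b.a.a.0 ⊢ ··b··> p2
  p2 = a.a.0 ⊢ ··a··> p3
  p3 = a.0 ⊢ ··a··> p4
  p4 = 0 ⊢ deadlocked
Q's transition system — 5 states:
  q0 = rec X. c.b.a.a.0 + b.0 + a.X ⊢ ··a··> q0, ··b··> q1, ··c··> q2
  q1 = 0 ⊢ deadlocked
  q2 = b.a.a.0 ⊢ ··b··> q3
  q3 = a.a.0 ⊢ ··a··> q4
  q4 = a.0 ⊢ ··a··> q1
Trace ⟨b⟩ through Q, begin at {q0}:
  step 1 (b): {q1}
  Q completes σ.
Trace ⟨b⟩ through P, begin at {p0}:
  step 1 (b): no successor for P

NO — witness ⟨b⟩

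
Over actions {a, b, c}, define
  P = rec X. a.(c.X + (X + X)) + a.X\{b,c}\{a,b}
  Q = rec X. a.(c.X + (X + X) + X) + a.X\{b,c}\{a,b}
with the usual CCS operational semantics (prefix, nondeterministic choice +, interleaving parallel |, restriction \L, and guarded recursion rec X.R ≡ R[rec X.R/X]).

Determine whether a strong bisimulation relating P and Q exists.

YES

LTS(P): 3 reachable states
  m0 = rec X. a.(c.X + (X + X)) + a.X\{b,c}\{a,b} :: —a→ m1, —a→ m2
  m1 = (rec X. a.(c.X + (X + X)) + a.X\{b,c}\{a,b})\{b,c}\{a,b} :: ∅
  m2 = c.(rec X. a.(c.X + (X + X)) + a.X\{b,c}\{a,b}) + ((rec X. a.(c.X + (X + X)) + a.X\{b,c}\{a,b}) + (rec X. a.(c.X + (X + X)) + a.X\{b,c}\{a,b})) :: —a→ m1, —a→ m2, —c→ m0
LTS(Q): 3 reachable states
  n0 = rec X. a.(c.X + (X + X) + X) + a.X\{b,c}\{a,b} :: —a→ n1, —a→ n2
  n1 = (rec X. a.(c.X + (X + X) + X) + a.X\{b,c}\{a,b})\{b,c}\{a,b} :: ∅
  n2 = c.(rec X. a.(c.X + (X + X) + X) + a.X\{b,c}\{a,b}) + ((rec X. a.(c.X + (X + X) + X) + a.X\{b,c}\{a,b}) + (rec X. a.(c.X + (X + X) + X) + a.X\{b,c}\{a,b})) + (rec X. a.(c.X + (X + X) + X) + a.X\{b,c}\{a,b}) :: —a→ n1, —a→ n2, —c→ n0
Bisimilarity quotient blocks:
  B0 = {m0, n0}
  B1 = {m1, n1}
  B2 = {m2, n2}
m0 ∈ B0, n0 ∈ B0 → same block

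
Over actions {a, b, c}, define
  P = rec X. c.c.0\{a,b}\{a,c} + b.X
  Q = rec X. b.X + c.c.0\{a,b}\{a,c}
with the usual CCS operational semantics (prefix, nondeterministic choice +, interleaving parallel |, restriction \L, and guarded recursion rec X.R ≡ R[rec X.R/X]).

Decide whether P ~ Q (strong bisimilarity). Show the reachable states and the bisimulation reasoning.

bisimilar

LTS(P): 3 reachable states
  p0 = rec X. c.c.0\{a,b}\{a,c} + b.X → =b=> p0, =c=> p1
  p1 = c.0\{a,b}\{a,c} → =c=> p2
  p2 = 0\{a,b}\{a,c} → deadlocked
LTS(Q): 3 reachable states
  q0 = rec X. b.X + c.c.0\{a,b}\{a,c} → =b=> q0, =c=> q1
  q1 = c.0\{a,b}\{a,c} → =c=> q2
  q2 = 0\{a,b}\{a,c} → deadlocked
Partition-refinement fixed point:
  B0 = {p0, q0}
  B1 = {p1, q1}
  B2 = {p2, q2}
p0 ∈ B0, q0 ∈ B0 → same block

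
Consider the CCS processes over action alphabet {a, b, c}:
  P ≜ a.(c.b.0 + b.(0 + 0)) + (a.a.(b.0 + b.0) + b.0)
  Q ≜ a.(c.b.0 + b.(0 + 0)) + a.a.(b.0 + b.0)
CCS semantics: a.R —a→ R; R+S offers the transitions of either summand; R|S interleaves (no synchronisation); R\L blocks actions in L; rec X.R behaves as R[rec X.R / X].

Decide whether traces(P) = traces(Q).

trace-distinct — witness ⟨b⟩

P's transition system — 7 states:
  m0 = a.(c.b.0 + b.(0 + 0)) + (a.a.(b.0 + b.0) + b.0) :: =a=> m1, =a=> m2, =b=> m3
  m1 = a.(b.0 + b.0) :: =a=> m4
  m2 = c.b.0 + b.(0 + 0) :: =b=> m5, =c=> m6
  m3 = 0 :: deadlocked
  m4 = b.0 + b.0 :: =b=> m3
  m5 = 0 + 0 :: deadlocked
  m6 = b.0 :: =b=> m3
Q's transition system — 7 states:
  n0 = a.(c.b.0 + b.(0 + 0)) + a.a.(b.0 + b.0) :: =a=> n1, =a=> n2
  n1 = a.(b.0 + b.0) :: =a=> n3
  n2 = c.b.0 + b.(0 + 0) :: =b=> n4, =c=> n5
  n3 = b.0 + b.0 :: =b=> n6
  n4 = 0 + 0 :: deadlocked
  n5 = b.0 :: =b=> n6
  n6 = 0 :: deadlocked
Run σ = ⟨b⟩ on P: start {m0}
  after b @ step 1: {m3}
  P completes σ.
Run σ = ⟨b⟩ on Q: start {n0}
  after b @ step 1: no successor for Q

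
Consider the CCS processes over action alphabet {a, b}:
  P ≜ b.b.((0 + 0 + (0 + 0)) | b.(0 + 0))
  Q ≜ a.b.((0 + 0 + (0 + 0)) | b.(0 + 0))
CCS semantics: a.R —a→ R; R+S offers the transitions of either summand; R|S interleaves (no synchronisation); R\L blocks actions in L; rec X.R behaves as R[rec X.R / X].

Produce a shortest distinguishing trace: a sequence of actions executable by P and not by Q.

b

P's transition system — 4 states:
  p0 = b.b.((0 + 0 + (0 + 0)) | b.(0 + 0)) ⊢ ··b··> p1
  p1 = b.((0 + 0 + (0 + 0)) | b.(0 + 0)) ⊢ ··b··> p2
  p2 = (0 + 0 + (0 + 0)) | b.(0 + 0) ⊢ ··b··> p3
  p3 = (0 + 0 + (0 + 0)) | (0 + 0) ⊢ ·
Q's transition system — 4 states:
  q0 = a.b.((0 + 0 + (0 + 0)) | b.(0 + 0)) ⊢ ··a··> q1
  q1 = b.((0 + 0 + (0 + 0)) | b.(0 + 0)) ⊢ ··b··> q2
  q2 = (0 + 0 + (0 + 0)) | b.(0 + 0) ⊢ ··b··> q3
  q3 = (0 + 0 + (0 + 0)) | (0 + 0) ⊢ ·
Trace ⟨b⟩ through P, begin at {p0}:
  step 1 (b): {p1}
  — P admits the full trace.
Trace ⟨b⟩ through Q, begin at {q0}:
  step 1 (b): ∅ (Q stuck)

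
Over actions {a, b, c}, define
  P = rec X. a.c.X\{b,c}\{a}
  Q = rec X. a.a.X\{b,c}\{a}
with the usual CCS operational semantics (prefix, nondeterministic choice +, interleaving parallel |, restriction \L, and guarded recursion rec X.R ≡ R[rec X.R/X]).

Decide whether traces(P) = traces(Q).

NO — witness ⟨ac⟩

P's transition system — 3 states:
  p0 = rec X. a.c.X\{b,c}\{a} | —a→ p1
  p1 = c.(rec X. a.c.X\{b,c}\{a})\{b,c}\{a} | —c→ p2
  p2 = (rec X. a.c.X\{b,c}\{a})\{b,c}\{a} | ·
Q's transition system — 3 states:
  q0 = rec X. a.a.X\{b,c}\{a} | —a→ q1
  q1 = a.(rec X. a.a.X\{b,c}\{a})\{b,c}\{a} | —a→ q2
  q2 = (rec X. a.a.X\{b,c}\{a})\{b,c}\{a} | ·
Trace ⟨ac⟩ through P, begin at {p0}:
  [1] a ⇒ {p1}
  [2] c ⇒ {p2}
  P completes σ.
Trace ⟨ac⟩ through Q, begin at {q0}:
  [1] a ⇒ {q1}
  [2] c ⇒ no successor for Q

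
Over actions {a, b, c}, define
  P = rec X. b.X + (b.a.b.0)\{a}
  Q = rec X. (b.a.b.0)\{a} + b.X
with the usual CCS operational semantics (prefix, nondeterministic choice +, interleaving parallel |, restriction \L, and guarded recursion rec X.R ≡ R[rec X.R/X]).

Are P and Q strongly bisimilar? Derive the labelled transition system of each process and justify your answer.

Reachable graph of P (2 states):
  p0 = rec X. b.X + (b.a.b.0)\{a} ⊢ =b=> p0, =b=> p1
  p1 = (a.b.0)\{a} ⊢ stopped
Reachable graph of Q (2 states):
  q0 = rec X. (b.a.b.0)\{a} + b.X ⊢ =b=> q0, =b=> q1
  q1 = (a.b.0)\{a} ⊢ stopped
Coarsest stable partition (strong bisimilarity classes):
  B0 = {p0, q0}
  B1 = {p1, q1}
p0 ∈ B0, q0 ∈ B0 → same block

P ~ Q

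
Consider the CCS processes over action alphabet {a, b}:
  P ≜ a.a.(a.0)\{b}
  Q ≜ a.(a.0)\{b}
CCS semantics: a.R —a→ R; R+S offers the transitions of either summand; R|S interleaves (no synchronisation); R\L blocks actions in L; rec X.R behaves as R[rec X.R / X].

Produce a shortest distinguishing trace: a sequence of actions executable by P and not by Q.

aaa

LTS(P): 4 reachable states
  s0 = a.a.(a.0)\{b} | -a-> s1
  s1 = a.(a.0)\{b} | -a-> s2
  s2 = (a.0)\{b} | -a-> s3
  s3 = 0\{b} | (no moves)
LTS(Q): 3 reachable states
  t0 = a.(a.0)\{b} | -a-> t1
  t1 = (a.0)\{b} | -a-> t2
  t2 = 0\{b} | (no moves)
Executing aaa from P (initial set {s0}):
  [1] a ⇒ {s1}
  [2] a ⇒ {s2}
  [3] a ⇒ {s3}
  P completes σ.
Executing aaa from Q (initial set {t0}):
  [1] a ⇒ {t1}
  [2] a ⇒ {t2}
  [3] a ⇒ ∅  — Q cannot continue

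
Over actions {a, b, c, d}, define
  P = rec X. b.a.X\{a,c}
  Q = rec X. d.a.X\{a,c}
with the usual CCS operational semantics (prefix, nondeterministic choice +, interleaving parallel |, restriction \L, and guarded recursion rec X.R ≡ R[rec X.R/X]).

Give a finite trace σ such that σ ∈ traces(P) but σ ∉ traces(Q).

b

LTS(P): 4 reachable states
  s0 = rec X. b.a.X\{a,c} :: --b--▸ s1
  s1 = a.(rec X. b.a.X\{a,c})\{a,c} :: --a--▸ s2
  s2 = (rec X. b.a.X\{a,c})\{a,c} :: --b--▸ s3
  s3 = (a.(rec X. b.a.X\{a,c})\{a,c})\{a,c} :: ·
LTS(Q): 4 reachable states
  t0 = rec X. d.a.X\{a,c} :: --d--▸ t1
  t1 = a.(rec X. d.a.X\{a,c})\{a,c} :: --a--▸ t2
  t2 = (rec X. d.a.X\{a,c})\{a,c} :: --d--▸ t3
  t3 = (a.(rec X. d.a.X\{a,c})\{a,c})\{a,c} :: ·
Trace ⟨b⟩ through P, begin at {s0}:
  after b @ step 1: {s1}
  ✓ P
Trace ⟨b⟩ through Q, begin at {t0}:
  after b @ step 1: ∅ (Q stuck)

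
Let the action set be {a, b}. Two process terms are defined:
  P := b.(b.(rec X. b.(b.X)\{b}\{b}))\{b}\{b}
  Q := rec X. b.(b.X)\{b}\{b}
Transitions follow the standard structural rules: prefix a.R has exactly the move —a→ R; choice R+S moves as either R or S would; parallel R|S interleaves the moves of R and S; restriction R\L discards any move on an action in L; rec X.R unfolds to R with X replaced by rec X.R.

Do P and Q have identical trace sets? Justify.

YES

LTS(P): 2 reachable states
  p0 = b.(b.(rec X. b.(b.X)\{b}\{b}))\{b}\{b} has moves --b--▸ p1
  p1 = (b.(rec X. b.(b.X)\{b}\{b}))\{b}\{b} has moves ∅
LTS(Q): 2 reachable states
  q0 = rec X. b.(b.X)\{b}\{b} has moves --b--▸ q1
  q1 = (b.(rec X. b.(b.X)\{b}\{b}))\{b}\{b} has moves ∅
Coarsest stable partition (strong bisimilarity classes):
  B0 = {p0, q0}
  B1 = {p1, q1}
p0 ∈ B0, q0 ∈ B0 → same block
Bisimilar ⇒ trace-equivalent.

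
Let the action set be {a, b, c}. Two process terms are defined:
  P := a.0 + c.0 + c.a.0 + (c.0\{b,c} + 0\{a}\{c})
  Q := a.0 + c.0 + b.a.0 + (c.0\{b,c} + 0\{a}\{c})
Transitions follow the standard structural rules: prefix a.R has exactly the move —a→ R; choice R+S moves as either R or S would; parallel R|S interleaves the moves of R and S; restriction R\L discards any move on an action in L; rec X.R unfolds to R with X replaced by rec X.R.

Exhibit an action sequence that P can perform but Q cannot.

ca

LTS(P): 4 reachable states
  s0 = a.0 + c.0 + c.a.0 + (c.0\{b,c} + 0\{a}\{c}) | --a--▸ s1, --c--▸ s1, --c--▸ s2, --c--▸ s3
  s1 = 0 | ∅
  s2 = 0\{b,c} | ∅
  s3 = a.0 | --a--▸ s1
LTS(Q): 4 reachable states
  t0 = a.0 + c.0 + b.a.0 + (c.0\{b,c} + 0\{a}\{c}) | --a--▸ t1, --b--▸ t2, --c--▸ t1, --c--▸ t3
  t1 = 0 | ∅
  t2 = a.0 | --a--▸ t1
  t3 = 0\{b,c} | ∅
Trace ⟨ca⟩ through P, begin at {s0}:
  after c @ step 1: {s1, s2, s3}
  after a @ step 2: {s1}
  — P admits the full trace.
Trace ⟨ca⟩ through Q, begin at {t0}:
  after c @ step 1: {t1, t3}
  after a @ step 2: ∅  — Q cannot continue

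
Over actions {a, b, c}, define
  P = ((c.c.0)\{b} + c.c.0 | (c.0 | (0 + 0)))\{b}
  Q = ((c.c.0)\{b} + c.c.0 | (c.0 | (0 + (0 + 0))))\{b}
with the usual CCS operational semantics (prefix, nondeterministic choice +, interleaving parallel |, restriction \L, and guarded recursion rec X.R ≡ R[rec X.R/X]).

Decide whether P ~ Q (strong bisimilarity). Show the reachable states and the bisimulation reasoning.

P ~ Q

LTS(P): 8 reachable states
  s0 = ((c.c.0)\{b} + c.c.0 | (c.0 | (0 + 0)))\{b} has moves ··c··> s1, ··c··> s2, ··c··> s3
  s1 = (c.0 | (c.0 | (0 + 0)))\{b} has moves ··c··> s4, ··c··> s5
  s2 = (c.0)\{b}\{b} has moves ··c··> s6
  s3 = (c.c.0 | (0 | (0 + 0)))\{b} has moves ··c··> s5
  s4 = (0 | (c.0 | (0 + 0)))\{b} has moves ··c··> s7
  s5 = (c.0 | (0 | (0 + 0)))\{b} has moves ··c··> s7
  s6 = 0\{b}\{b} has moves ∅
  s7 = (0 | (0 | (0 + 0)))\{b} has moves ∅
LTS(Q): 8 reachable states
  t0 = ((c.c.0)\{b} + c.c.0 | (c.0 | (0 + (0 + 0))))\{b} has moves ··c··> t1, ··c··> t2, ··c··> t3
  t1 = (c.0 | (c.0 | (0 + (0 + 0))))\{b} has moves ··c··> t4, ··c··> t5
  t2 = (c.0)\{b}\{b} has moves ··c··> t6
  t3 = (c.c.0 | (0 | (0 + (0 + 0))))\{b} has moves ··c··> t5
  t4 = (0 | (c.0 | (0 + (0 + 0))))\{b} has moves ··c··> t7
  t5 = (c.0 | (0 | (0 + (0 + 0))))\{b} has moves ··c··> t7
  t6 = 0\{b}\{b} has moves ∅
  t7 = (0 | (0 | (0 + (0 + 0))))\{b} has moves ∅
Bisimilarity quotient blocks:
  B0 = {s0, t0}
  B1 = {s2, s4, s5, t2, t4, t5}
  B2 = {s6, s7, t6, t7}
  B3 = {s1, s3, t1, t3}
s0 ∈ B0, t0 ∈ B0 → same block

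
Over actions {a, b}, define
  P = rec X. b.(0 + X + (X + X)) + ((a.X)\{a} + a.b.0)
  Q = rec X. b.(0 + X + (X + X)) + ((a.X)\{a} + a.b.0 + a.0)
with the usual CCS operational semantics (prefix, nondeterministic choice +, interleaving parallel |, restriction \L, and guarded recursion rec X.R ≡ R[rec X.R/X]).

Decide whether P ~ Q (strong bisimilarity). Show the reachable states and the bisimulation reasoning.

P ≁ Q

LTS(P): 4 reachable states
  s0 = rec X. b.(0 + X + (X + X)) + ((a.X)\{a} + a.b.0) | --a--▸ s1, --b--▸ s2
  s1 = b.0 | --b--▸ s3
  s2 = 0 + (rec X. b.(0 + X + (X + X)) + ((a.X)\{a} + a.b.0)) + ((rec X. b.(0 + X + (X + X)) + ((a.X)\{a} + a.b.0)) + (rec X. b.(0 + X + (X + X)) + ((a.X)\{a} + a.b.0))) | --a--▸ s1, --b--▸ s2
  s3 = 0 | deadlocked
LTS(Q): 4 reachable states
  t0 = rec X. b.(0 + X + (X + X)) + ((a.X)\{a} + a.b.0 + a.0) | --a--▸ t1, --a--▸ t2, --b--▸ t3
  t1 = 0 | deadlocked
  t2 = b.0 | --b--▸ t1
  t3 = 0 + (rec X. b.(0 + X + (X + X)) + ((a.X)\{a} + a.b.0 + a.0)) + ((rec X. b.(0 + X + (X + X)) + ((a.X)\{a} + a.b.0 + a.0)) + (rec X. b.(0 + X + (X + X)) + ((a.X)\{a} + a.b.0 + a.0))) | --a--▸ t1, --a--▸ t2, --b--▸ t3
Coarsest stable partition (strong bisimilarity classes):
  B0 = {s0, s2}
  B1 = {s1, t2}
  B2 = {s3, t1}
  B3 = {t0, t3}
s0 ∈ B0, t0 ∈ B3 → different blocks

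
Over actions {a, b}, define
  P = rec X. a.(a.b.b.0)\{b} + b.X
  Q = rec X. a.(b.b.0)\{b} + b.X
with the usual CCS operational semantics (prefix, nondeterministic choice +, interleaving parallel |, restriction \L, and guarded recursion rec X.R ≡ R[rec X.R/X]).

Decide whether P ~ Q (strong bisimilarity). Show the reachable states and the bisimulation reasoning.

Reachable graph of P (3 states):
  s0 = rec X. a.(a.b.b.0)\{b} + b.X :: =a=> s1, =b=> s0
  s1 = (a.b.b.0)\{b} :: =a=> s2
  s2 = (b.b.0)\{b} :: ∅
Reachable graph of Q (2 states):
  t0 = rec X. a.(b.b.0)\{b} + b.X :: =a=> t1, =b=> t0
  t1 = (b.b.0)\{b} :: ∅
Partition-refinement fixed point:
  B0 = {s0}
  B1 = {s1}
  B2 = {s2, t1}
  B3 = {t0}
s0 ∈ B0, t0 ∈ B3 → different blocks

NO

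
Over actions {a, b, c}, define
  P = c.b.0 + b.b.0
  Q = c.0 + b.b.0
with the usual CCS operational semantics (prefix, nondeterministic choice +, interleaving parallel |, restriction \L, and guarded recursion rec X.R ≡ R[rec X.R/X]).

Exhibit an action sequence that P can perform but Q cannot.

LTS(P): 3 reachable states
  s0 = c.b.0 + b.b.0 | ··b··> s1, ··c··> s1
  s1 = b.0 | ··b··> s2
  s2 = 0 | (no moves)
LTS(Q): 3 reachable states
  t0 = c.0 + b.b.0 | ··b··> t1, ··c··> t2
  t1 = b.0 | ··b··> t2
  t2 = 0 | (no moves)
Trace ⟨cb⟩ through P, begin at {s0}:
  step 1 (c): {s1}
  step 2 (b): {s2}
  ✓ P
Trace ⟨cb⟩ through Q, begin at {t0}:
  step 1 (c): {t2}
  step 2 (b): ∅  — Q cannot continue

cb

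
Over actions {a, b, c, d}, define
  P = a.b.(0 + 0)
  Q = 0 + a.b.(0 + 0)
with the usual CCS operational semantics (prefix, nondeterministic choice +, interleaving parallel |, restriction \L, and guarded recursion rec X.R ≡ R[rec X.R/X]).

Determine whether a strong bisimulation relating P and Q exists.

YES

Reachable graph of P (3 states):
  u0 = a.b.(0 + 0) :: —a→ u1
  u1 = b.(0 + 0) :: —b→ u2
  u2 = 0 + 0 :: deadlocked
Reachable graph of Q (3 states):
  v0 = 0 + a.b.(0 + 0) :: —a→ v1
  v1 = b.(0 + 0) :: —b→ v2
  v2 = 0 + 0 :: deadlocked
Coarsest stable partition (strong bisimilarity classes):
  B0 = {u0, v0}
  B1 = {u1, v1}
  B2 = {u2, v2}
u0 ∈ B0, v0 ∈ B0 → same block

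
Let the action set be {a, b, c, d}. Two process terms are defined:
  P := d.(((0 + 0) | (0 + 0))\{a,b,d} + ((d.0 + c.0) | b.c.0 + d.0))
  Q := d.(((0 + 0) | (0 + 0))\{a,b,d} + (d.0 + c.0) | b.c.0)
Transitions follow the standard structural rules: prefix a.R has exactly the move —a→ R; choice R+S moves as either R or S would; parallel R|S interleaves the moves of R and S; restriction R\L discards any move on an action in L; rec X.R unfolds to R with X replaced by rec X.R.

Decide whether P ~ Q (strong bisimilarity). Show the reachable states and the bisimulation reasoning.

LTS(P): 8 reachable states
  s0 = d.(((0 + 0) | (0 + 0))\{a,b,d} + ((d.0 + c.0) | b.c.0 + d.0)) :: --d--▸ s1
  s1 = ((0 + 0) | (0 + 0))\{a,b,d} + ((d.0 + c.0) | b.c.0 + d.0) :: --b--▸ s2, --c--▸ s3, --d--▸ s3, --d--▸ s4
  s2 = (d.0 + c.0) | c.0 :: --c--▸ s5, --c--▸ s6, --d--▸ s6
  s3 = 0 | b.c.0 :: --b--▸ s6
  s4 = 0 :: ∅
  s5 = (d.0 + c.0) | 0 :: --c--▸ s7, --d--▸ s7
  s6 = 0 | c.0 :: --c--▸ s7
  s7 = 0 | 0 :: ∅
LTS(Q): 7 reachable states
  t0 = d.(((0 + 0) | (0 + 0))\{a,b,d} + (d.0 + c.0) | b.c.0) :: --d--▸ t1
  t1 = ((0 + 0) | (0 + 0))\{a,b,d} + (d.0 + c.0) | b.c.0 :: --b--▸ t2, --c--▸ t3, --d--▸ t3
  t2 = (d.0 + c.0) | c.0 :: --c--▸ t4, --c--▸ t5, --d--▸ t5
  t3 = 0 | b.c.0 :: --b--▸ t5
  t4 = (d.0 + c.0) | 0 :: --c--▸ t6, --d--▸ t6
  t5 = 0 | c.0 :: --c--▸ t6
  t6 = 0 | 0 :: ∅
Coarsest stable partition (strong bisimilarity classes):
  B0 = {s0}
  B1 = {s1}
  B2 = {s3, t3}
  B3 = {s6, t5}
  B4 = {s4, s7, t6}
  B5 = {s2, t2}
  B6 = {s5, t4}
  B7 = {t0}
  B8 = {t1}
s0 ∈ B0, t0 ∈ B7 → different blocks

P ≁ Q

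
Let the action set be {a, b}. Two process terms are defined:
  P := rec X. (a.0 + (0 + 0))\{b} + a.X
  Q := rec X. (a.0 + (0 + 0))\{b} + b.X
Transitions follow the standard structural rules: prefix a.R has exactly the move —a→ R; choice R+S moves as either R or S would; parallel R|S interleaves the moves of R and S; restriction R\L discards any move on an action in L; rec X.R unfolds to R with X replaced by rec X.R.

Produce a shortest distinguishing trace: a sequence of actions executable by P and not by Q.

aa

P's transition system — 2 states:
  m0 = rec X. (a.0 + (0 + 0))\{b} + a.X → ··a··> m0, ··a··> m1
  m1 = 0\{b} → ∅
Q's transition system — 2 states:
  n0 = rec X. (a.0 + (0 + 0))\{b} + b.X → ··a··> n1, ··b··> n0
  n1 = 0\{b} → ∅
Run σ = ⟨aa⟩ on P: start {m0}
  after a @ step 1: {m0, m1}
  after a @ step 2: {m0, m1}
  P completes σ.
Run σ = ⟨aa⟩ on Q: start {n0}
  after a @ step 1: {n1}
  after a @ step 2: no successor for Q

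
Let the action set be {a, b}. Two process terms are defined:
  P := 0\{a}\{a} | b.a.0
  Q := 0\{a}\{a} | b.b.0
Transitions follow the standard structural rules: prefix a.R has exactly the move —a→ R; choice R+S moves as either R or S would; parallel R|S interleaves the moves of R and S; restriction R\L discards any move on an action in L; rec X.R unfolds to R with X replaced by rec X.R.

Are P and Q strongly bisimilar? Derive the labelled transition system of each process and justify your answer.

Reachable graph of P (3 states):
  u0 = 0\{a}\{a} | b.a.0 :: -b-> u1
  u1 = 0\{a}\{a} | a.0 :: -a-> u2
  u2 = 0\{a}\{a} | 0 :: ∅
Reachable graph of Q (3 states):
  v0 = 0\{a}\{a} | b.b.0 :: -b-> v1
  v1 = 0\{a}\{a} | b.0 :: -b-> v2
  v2 = 0\{a}\{a} | 0 :: ∅
Coarsest stable partition (strong bisimilarity classes):
  B0 = {u0}
  B1 = {u1}
  B2 = {u2, v2}
  B3 = {v0}
  B4 = {v1}
u0 ∈ B0, v0 ∈ B3 → different blocks

not bisimilar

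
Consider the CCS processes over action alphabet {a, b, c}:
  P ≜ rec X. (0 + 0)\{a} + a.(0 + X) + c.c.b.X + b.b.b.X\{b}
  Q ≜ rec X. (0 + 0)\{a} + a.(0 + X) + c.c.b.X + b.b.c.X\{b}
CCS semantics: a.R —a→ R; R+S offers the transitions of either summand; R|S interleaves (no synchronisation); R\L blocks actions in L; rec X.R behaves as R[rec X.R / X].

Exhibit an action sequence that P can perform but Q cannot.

bbb

LTS(P): 10 reachable states
  s0 = rec X. (0 + 0)\{a} + a.(0 + X) + c.c.b.X + b.b.b.X\{b} | -a-> s1, -b-> s2, -c-> s3
  s1 = 0 + (rec X. (0 + 0)\{a} + a.(0 + X) + c.c.b.X + b.b.b.X\{b}) | -a-> s1, -b-> s2, -c-> s3
  s2 = b.b.(rec X. (0 + 0)\{a} + a.(0 + X) + c.c.b.X + b.b.b.X\{b})\{b} | -b-> s4
  s3 = c.b.(rec X. (0 + 0)\{a} + a.(0 + X) + c.c.b.X + b.b.b.X\{b}) | -c-> s5
  s4 = b.(rec X. (0 + 0)\{a} + a.(0 + X) + c.c.b.X + b.b.b.X\{b})\{b} | -b-> s6
  s5 = b.(rec X. (0 + 0)\{a} + a.(0 + X) + c.c.b.X + b.b.b.X\{b}) | -b-> s0
  s6 = (rec X. (0 + 0)\{a} + a.(0 + X) + c.c.b.X + b.b.b.X\{b})\{b} | -a-> s7, -c-> s8
  s7 = (0 + (rec X. (0 + 0)\{a} + a.(0 + X) + c.c.b.X + b.b.b.X\{b}))\{b} | -a-> s7, -c-> s8
  s8 = (c.b.(rec X. (0 + 0)\{a} + a.(0 + X) + c.c.b.X + b.b.b.X\{b}))\{b} | -c-> s9
  s9 = (b.(rec X. (0 + 0)\{a} + a.(0 + X) + c.c.b.X + b.b.b.X\{b}))\{b} | ∅
LTS(Q): 10 reachable states
  t0 = rec X. (0 + 0)\{a} + a.(0 + X) + c.c.b.X + b.b.c.X\{b} | -a-> t1, -b-> t2, -c-> t3
  t1 = 0 + (rec X. (0 + 0)\{a} + a.(0 + X) + c.c.b.X + b.b.c.X\{b}) | -a-> t1, -b-> t2, -c-> t3
  t2 = b.c.(rec X. (0 + 0)\{a} + a.(0 + X) + c.c.b.X + b.b.c.X\{b})\{b} | -b-> t4
  t3 = c.b.(rec X. (0 + 0)\{a} + a.(0 + X) + c.c.b.X + b.b.c.X\{b}) | -c-> t5
  t4 = c.(rec X. (0 + 0)\{a} + a.(0 + X) + c.c.b.X + b.b.c.X\{b})\{b} | -c-> t6
  t5 = b.(rec X. (0 + 0)\{a} + a.(0 + X) + c.c.b.X + b.b.c.X\{b}) | -b-> t0
  t6 = (rec X. (0 + 0)\{a} + a.(0 + X) + c.c.b.X + b.b.c.X\{b})\{b} | -a-> t7, -c-> t8
  t7 = (0 + (rec X. (0 + 0)\{a} + a.(0 + X) + c.c.b.X + b.b.c.X\{b}))\{b} | -a-> t7, -c-> t8
  t8 = (c.b.(rec X. (0 + 0)\{a} + a.(0 + X) + c.c.b.X + b.b.c.X\{b}))\{b} | -c-> t9
  t9 = (b.(rec X. (0 + 0)\{a} + a.(0 + X) + c.c.b.X + b.b.c.X\{b}))\{b} | ∅
Trace ⟨bbb⟩ through P, begin at {s0}:
  after b @ step 1: {s2}
  after b @ step 2: {s4}
  after b @ step 3: {s6}
  ✓ P
Trace ⟨bbb⟩ through Q, begin at {t0}:
  after b @ step 1: {t2}
  after b @ step 2: {t4}
  after b @ step 3: no successor for Q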